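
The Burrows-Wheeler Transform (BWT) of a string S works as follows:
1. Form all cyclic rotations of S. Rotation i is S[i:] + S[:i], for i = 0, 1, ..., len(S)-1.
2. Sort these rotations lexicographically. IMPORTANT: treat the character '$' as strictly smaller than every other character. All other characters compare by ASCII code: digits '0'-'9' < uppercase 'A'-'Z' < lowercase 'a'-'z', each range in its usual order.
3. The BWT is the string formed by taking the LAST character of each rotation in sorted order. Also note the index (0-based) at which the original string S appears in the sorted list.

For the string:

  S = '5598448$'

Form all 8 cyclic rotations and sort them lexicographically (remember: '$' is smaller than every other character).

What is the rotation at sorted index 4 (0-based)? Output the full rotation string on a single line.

All 8 rotations (rotation i = S[i:]+S[:i]):
  rot[0] = 5598448$
  rot[1] = 598448$5
  rot[2] = 98448$55
  rot[3] = 8448$559
  rot[4] = 448$5598
  rot[5] = 48$55984
  rot[6] = 8$559844
  rot[7] = $5598448
Sorted (with $ < everything):
  sorted[0] = $5598448
  sorted[1] = 448$5598
  sorted[2] = 48$55984
  sorted[3] = 5598448$
  sorted[4] = 598448$5
  sorted[5] = 8$559844
  sorted[6] = 8448$559
  sorted[7] = 98448$55
sorted[4] = 598448$5

Answer: 598448$5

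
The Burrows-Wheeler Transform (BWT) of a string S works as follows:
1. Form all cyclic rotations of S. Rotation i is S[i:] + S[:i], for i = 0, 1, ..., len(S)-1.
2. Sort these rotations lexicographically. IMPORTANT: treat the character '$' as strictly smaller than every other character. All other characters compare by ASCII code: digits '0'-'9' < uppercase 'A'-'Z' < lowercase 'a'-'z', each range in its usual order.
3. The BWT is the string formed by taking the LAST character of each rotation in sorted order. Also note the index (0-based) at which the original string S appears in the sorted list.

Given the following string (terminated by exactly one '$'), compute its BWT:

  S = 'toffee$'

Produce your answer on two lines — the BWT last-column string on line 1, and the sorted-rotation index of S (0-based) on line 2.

All 7 rotations (rotation i = S[i:]+S[:i]):
  rot[0] = toffee$
  rot[1] = offee$t
  rot[2] = ffee$to
  rot[3] = fee$tof
  rot[4] = ee$toff
  rot[5] = e$toffe
  rot[6] = $toffee
Sorted (with $ < everything):
  sorted[0] = $toffee  (last char: 'e')
  sorted[1] = e$toffe  (last char: 'e')
  sorted[2] = ee$toff  (last char: 'f')
  sorted[3] = fee$tof  (last char: 'f')
  sorted[4] = ffee$to  (last char: 'o')
  sorted[5] = offee$t  (last char: 't')
  sorted[6] = toffee$  (last char: '$')
Last column: eeffot$
Original string S is at sorted index 6

Answer: eeffot$
6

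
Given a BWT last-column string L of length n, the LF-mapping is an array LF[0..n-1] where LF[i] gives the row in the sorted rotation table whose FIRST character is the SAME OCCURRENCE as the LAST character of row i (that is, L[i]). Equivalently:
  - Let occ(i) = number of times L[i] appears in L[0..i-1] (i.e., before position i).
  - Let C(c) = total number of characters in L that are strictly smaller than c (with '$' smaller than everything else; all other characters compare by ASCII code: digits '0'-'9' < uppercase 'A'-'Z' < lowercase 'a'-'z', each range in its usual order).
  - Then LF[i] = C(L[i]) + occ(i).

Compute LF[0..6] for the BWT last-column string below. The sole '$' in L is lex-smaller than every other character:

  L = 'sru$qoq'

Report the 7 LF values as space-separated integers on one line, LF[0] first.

Answer: 5 4 6 0 2 1 3

Derivation:
Char counts: '$':1, 'o':1, 'q':2, 'r':1, 's':1, 'u':1
C (first-col start): C('$')=0, C('o')=1, C('q')=2, C('r')=4, C('s')=5, C('u')=6
L[0]='s': occ=0, LF[0]=C('s')+0=5+0=5
L[1]='r': occ=0, LF[1]=C('r')+0=4+0=4
L[2]='u': occ=0, LF[2]=C('u')+0=6+0=6
L[3]='$': occ=0, LF[3]=C('$')+0=0+0=0
L[4]='q': occ=0, LF[4]=C('q')+0=2+0=2
L[5]='o': occ=0, LF[5]=C('o')+0=1+0=1
L[6]='q': occ=1, LF[6]=C('q')+1=2+1=3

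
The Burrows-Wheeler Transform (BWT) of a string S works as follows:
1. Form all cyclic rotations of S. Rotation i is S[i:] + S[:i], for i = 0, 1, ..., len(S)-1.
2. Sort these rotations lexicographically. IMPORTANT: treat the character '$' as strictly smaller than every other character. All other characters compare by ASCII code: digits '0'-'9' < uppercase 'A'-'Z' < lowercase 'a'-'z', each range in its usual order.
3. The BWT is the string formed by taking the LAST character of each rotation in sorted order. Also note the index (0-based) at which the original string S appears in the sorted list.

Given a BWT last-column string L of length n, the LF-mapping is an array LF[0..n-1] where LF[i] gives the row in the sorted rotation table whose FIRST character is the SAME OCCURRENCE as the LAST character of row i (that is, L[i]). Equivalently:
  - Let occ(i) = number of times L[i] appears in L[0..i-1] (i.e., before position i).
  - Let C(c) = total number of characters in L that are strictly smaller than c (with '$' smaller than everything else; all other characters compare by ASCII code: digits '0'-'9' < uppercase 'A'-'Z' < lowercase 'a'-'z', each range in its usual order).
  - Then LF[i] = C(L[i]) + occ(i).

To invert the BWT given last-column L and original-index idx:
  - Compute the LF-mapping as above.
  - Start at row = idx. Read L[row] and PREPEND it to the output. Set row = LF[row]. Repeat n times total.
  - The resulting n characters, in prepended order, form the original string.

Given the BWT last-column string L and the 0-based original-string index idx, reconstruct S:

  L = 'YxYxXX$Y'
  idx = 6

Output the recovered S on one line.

LF mapping: 3 6 4 7 1 2 0 5
Walk LF starting at row 6, prepending L[row]:
  step 1: row=6, L[6]='$', prepend. Next row=LF[6]=0
  step 2: row=0, L[0]='Y', prepend. Next row=LF[0]=3
  step 3: row=3, L[3]='x', prepend. Next row=LF[3]=7
  step 4: row=7, L[7]='Y', prepend. Next row=LF[7]=5
  step 5: row=5, L[5]='X', prepend. Next row=LF[5]=2
  step 6: row=2, L[2]='Y', prepend. Next row=LF[2]=4
  step 7: row=4, L[4]='X', prepend. Next row=LF[4]=1
  step 8: row=1, L[1]='x', prepend. Next row=LF[1]=6
Reversed output: xXYXYxY$

Answer: xXYXYxY$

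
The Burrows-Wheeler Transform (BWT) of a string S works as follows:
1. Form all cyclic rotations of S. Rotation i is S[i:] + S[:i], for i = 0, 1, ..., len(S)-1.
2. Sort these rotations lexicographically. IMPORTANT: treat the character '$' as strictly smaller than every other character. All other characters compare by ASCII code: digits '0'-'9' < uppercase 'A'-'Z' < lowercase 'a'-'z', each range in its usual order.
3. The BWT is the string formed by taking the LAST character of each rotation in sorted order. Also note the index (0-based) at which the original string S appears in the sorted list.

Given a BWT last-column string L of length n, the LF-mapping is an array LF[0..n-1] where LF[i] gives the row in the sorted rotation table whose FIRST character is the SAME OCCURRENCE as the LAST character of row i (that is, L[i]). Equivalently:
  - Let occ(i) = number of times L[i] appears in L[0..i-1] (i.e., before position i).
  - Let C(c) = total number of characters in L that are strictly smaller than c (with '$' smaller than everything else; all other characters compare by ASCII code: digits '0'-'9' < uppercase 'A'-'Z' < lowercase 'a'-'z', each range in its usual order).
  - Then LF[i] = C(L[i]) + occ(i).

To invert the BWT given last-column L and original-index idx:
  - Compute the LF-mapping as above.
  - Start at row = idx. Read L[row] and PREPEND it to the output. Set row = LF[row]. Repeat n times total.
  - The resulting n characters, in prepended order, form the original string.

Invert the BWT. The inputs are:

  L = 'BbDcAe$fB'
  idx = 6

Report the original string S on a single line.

LF mapping: 2 5 4 6 1 7 0 8 3
Walk LF starting at row 6, prepending L[row]:
  step 1: row=6, L[6]='$', prepend. Next row=LF[6]=0
  step 2: row=0, L[0]='B', prepend. Next row=LF[0]=2
  step 3: row=2, L[2]='D', prepend. Next row=LF[2]=4
  step 4: row=4, L[4]='A', prepend. Next row=LF[4]=1
  step 5: row=1, L[1]='b', prepend. Next row=LF[1]=5
  step 6: row=5, L[5]='e', prepend. Next row=LF[5]=7
  step 7: row=7, L[7]='f', prepend. Next row=LF[7]=8
  step 8: row=8, L[8]='B', prepend. Next row=LF[8]=3
  step 9: row=3, L[3]='c', prepend. Next row=LF[3]=6
Reversed output: cBfebADB$

Answer: cBfebADB$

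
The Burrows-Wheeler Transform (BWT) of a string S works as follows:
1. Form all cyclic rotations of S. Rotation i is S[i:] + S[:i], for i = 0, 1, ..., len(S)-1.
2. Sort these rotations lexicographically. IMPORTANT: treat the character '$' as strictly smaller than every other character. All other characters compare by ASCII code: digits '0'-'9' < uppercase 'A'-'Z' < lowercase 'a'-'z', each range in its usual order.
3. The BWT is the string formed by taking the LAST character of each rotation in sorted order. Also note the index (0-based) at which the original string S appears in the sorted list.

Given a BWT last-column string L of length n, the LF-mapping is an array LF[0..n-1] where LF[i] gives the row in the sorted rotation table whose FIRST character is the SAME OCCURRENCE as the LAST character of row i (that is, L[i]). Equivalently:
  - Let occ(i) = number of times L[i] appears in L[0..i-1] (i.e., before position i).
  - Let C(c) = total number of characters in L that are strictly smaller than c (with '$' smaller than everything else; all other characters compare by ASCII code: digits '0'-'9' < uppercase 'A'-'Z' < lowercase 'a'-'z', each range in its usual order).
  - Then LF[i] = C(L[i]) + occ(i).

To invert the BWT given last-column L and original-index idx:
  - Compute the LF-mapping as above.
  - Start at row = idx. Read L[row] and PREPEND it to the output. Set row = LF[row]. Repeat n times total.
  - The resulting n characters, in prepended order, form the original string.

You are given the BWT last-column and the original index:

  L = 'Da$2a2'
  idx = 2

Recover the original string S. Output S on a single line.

LF mapping: 3 4 0 1 5 2
Walk LF starting at row 2, prepending L[row]:
  step 1: row=2, L[2]='$', prepend. Next row=LF[2]=0
  step 2: row=0, L[0]='D', prepend. Next row=LF[0]=3
  step 3: row=3, L[3]='2', prepend. Next row=LF[3]=1
  step 4: row=1, L[1]='a', prepend. Next row=LF[1]=4
  step 5: row=4, L[4]='a', prepend. Next row=LF[4]=5
  step 6: row=5, L[5]='2', prepend. Next row=LF[5]=2
Reversed output: 2aa2D$

Answer: 2aa2D$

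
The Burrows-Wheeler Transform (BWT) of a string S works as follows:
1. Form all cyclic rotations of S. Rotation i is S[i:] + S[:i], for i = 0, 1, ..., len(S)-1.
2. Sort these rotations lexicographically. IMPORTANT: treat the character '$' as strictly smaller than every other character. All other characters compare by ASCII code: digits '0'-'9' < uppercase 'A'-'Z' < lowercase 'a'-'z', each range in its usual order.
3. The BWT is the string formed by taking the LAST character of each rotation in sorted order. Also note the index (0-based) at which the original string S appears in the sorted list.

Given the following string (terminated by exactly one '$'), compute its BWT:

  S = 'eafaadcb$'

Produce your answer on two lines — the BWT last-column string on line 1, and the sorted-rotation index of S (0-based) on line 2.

Answer: bfaecda$a
7

Derivation:
All 9 rotations (rotation i = S[i:]+S[:i]):
  rot[0] = eafaadcb$
  rot[1] = afaadcb$e
  rot[2] = faadcb$ea
  rot[3] = aadcb$eaf
  rot[4] = adcb$eafa
  rot[5] = dcb$eafaa
  rot[6] = cb$eafaad
  rot[7] = b$eafaadc
  rot[8] = $eafaadcb
Sorted (with $ < everything):
  sorted[0] = $eafaadcb  (last char: 'b')
  sorted[1] = aadcb$eaf  (last char: 'f')
  sorted[2] = adcb$eafa  (last char: 'a')
  sorted[3] = afaadcb$e  (last char: 'e')
  sorted[4] = b$eafaadc  (last char: 'c')
  sorted[5] = cb$eafaad  (last char: 'd')
  sorted[6] = dcb$eafaa  (last char: 'a')
  sorted[7] = eafaadcb$  (last char: '$')
  sorted[8] = faadcb$ea  (last char: 'a')
Last column: bfaecda$a
Original string S is at sorted index 7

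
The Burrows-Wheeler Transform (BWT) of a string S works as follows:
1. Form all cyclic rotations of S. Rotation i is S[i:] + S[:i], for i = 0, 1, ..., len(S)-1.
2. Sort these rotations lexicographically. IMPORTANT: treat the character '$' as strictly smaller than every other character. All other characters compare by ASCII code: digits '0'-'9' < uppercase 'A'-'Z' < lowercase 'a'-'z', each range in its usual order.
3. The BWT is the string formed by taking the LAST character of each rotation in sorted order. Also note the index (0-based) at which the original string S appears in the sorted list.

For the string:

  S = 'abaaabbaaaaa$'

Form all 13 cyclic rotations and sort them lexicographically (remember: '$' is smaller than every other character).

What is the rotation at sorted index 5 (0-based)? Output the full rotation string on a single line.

All 13 rotations (rotation i = S[i:]+S[:i]):
  rot[0] = abaaabbaaaaa$
  rot[1] = baaabbaaaaa$a
  rot[2] = aaabbaaaaa$ab
  rot[3] = aabbaaaaa$aba
  rot[4] = abbaaaaa$abaa
  rot[5] = bbaaaaa$abaaa
  rot[6] = baaaaa$abaaab
  rot[7] = aaaaa$abaaabb
  rot[8] = aaaa$abaaabba
  rot[9] = aaa$abaaabbaa
  rot[10] = aa$abaaabbaaa
  rot[11] = a$abaaabbaaaa
  rot[12] = $abaaabbaaaaa
Sorted (with $ < everything):
  sorted[0] = $abaaabbaaaaa
  sorted[1] = a$abaaabbaaaa
  sorted[2] = aa$abaaabbaaa
  sorted[3] = aaa$abaaabbaa
  sorted[4] = aaaa$abaaabba
  sorted[5] = aaaaa$abaaabb
  sorted[6] = aaabbaaaaa$ab
  sorted[7] = aabbaaaaa$aba
  sorted[8] = abaaabbaaaaa$
  sorted[9] = abbaaaaa$abaa
  sorted[10] = baaaaa$abaaab
  sorted[11] = baaabbaaaaa$a
  sorted[12] = bbaaaaa$abaaa
sorted[5] = aaaaa$abaaabb

Answer: aaaaa$abaaabb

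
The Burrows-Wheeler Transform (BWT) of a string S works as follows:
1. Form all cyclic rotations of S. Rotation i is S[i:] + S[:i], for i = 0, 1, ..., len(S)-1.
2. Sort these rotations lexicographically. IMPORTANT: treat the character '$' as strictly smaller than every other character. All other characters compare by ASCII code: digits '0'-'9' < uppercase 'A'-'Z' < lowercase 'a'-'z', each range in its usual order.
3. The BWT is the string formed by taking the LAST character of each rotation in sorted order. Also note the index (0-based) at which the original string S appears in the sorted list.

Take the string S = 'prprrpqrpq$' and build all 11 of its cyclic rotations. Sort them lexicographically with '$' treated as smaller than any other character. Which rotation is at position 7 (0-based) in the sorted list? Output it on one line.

Answer: rpq$prprrpq

Derivation:
All 11 rotations (rotation i = S[i:]+S[:i]):
  rot[0] = prprrpqrpq$
  rot[1] = rprrpqrpq$p
  rot[2] = prrpqrpq$pr
  rot[3] = rrpqrpq$prp
  rot[4] = rpqrpq$prpr
  rot[5] = pqrpq$prprr
  rot[6] = qrpq$prprrp
  rot[7] = rpq$prprrpq
  rot[8] = pq$prprrpqr
  rot[9] = q$prprrpqrp
  rot[10] = $prprrpqrpq
Sorted (with $ < everything):
  sorted[0] = $prprrpqrpq
  sorted[1] = pq$prprrpqr
  sorted[2] = pqrpq$prprr
  sorted[3] = prprrpqrpq$
  sorted[4] = prrpqrpq$pr
  sorted[5] = q$prprrpqrp
  sorted[6] = qrpq$prprrp
  sorted[7] = rpq$prprrpq
  sorted[8] = rpqrpq$prpr
  sorted[9] = rprrpqrpq$p
  sorted[10] = rrpqrpq$prp
sorted[7] = rpq$prprrpq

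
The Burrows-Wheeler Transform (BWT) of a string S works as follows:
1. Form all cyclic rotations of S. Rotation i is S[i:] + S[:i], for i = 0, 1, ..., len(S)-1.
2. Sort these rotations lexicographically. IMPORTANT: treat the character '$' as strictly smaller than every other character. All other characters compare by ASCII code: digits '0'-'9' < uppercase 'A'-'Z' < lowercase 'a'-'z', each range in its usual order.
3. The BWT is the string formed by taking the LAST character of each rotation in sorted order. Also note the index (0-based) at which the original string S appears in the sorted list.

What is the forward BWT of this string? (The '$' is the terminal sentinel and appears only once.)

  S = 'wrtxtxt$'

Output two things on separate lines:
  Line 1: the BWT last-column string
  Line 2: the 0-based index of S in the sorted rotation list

All 8 rotations (rotation i = S[i:]+S[:i]):
  rot[0] = wrtxtxt$
  rot[1] = rtxtxt$w
  rot[2] = txtxt$wr
  rot[3] = xtxt$wrt
  rot[4] = txt$wrtx
  rot[5] = xt$wrtxt
  rot[6] = t$wrtxtx
  rot[7] = $wrtxtxt
Sorted (with $ < everything):
  sorted[0] = $wrtxtxt  (last char: 't')
  sorted[1] = rtxtxt$w  (last char: 'w')
  sorted[2] = t$wrtxtx  (last char: 'x')
  sorted[3] = txt$wrtx  (last char: 'x')
  sorted[4] = txtxt$wr  (last char: 'r')
  sorted[5] = wrtxtxt$  (last char: '$')
  sorted[6] = xt$wrtxt  (last char: 't')
  sorted[7] = xtxt$wrt  (last char: 't')
Last column: twxxr$tt
Original string S is at sorted index 5

Answer: twxxr$tt
5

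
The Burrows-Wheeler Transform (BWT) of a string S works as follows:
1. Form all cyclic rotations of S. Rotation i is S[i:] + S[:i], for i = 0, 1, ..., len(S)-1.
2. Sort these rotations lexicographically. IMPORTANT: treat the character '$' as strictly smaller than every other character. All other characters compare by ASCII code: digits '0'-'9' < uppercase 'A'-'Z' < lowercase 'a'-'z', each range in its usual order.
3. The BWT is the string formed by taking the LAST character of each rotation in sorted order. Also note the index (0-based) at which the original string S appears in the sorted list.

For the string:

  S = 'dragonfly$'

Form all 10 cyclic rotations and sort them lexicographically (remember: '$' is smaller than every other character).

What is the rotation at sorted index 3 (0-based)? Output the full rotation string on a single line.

Answer: fly$dragon

Derivation:
All 10 rotations (rotation i = S[i:]+S[:i]):
  rot[0] = dragonfly$
  rot[1] = ragonfly$d
  rot[2] = agonfly$dr
  rot[3] = gonfly$dra
  rot[4] = onfly$drag
  rot[5] = nfly$drago
  rot[6] = fly$dragon
  rot[7] = ly$dragonf
  rot[8] = y$dragonfl
  rot[9] = $dragonfly
Sorted (with $ < everything):
  sorted[0] = $dragonfly
  sorted[1] = agonfly$dr
  sorted[2] = dragonfly$
  sorted[3] = fly$dragon
  sorted[4] = gonfly$dra
  sorted[5] = ly$dragonf
  sorted[6] = nfly$drago
  sorted[7] = onfly$drag
  sorted[8] = ragonfly$d
  sorted[9] = y$dragonfl
sorted[3] = fly$dragon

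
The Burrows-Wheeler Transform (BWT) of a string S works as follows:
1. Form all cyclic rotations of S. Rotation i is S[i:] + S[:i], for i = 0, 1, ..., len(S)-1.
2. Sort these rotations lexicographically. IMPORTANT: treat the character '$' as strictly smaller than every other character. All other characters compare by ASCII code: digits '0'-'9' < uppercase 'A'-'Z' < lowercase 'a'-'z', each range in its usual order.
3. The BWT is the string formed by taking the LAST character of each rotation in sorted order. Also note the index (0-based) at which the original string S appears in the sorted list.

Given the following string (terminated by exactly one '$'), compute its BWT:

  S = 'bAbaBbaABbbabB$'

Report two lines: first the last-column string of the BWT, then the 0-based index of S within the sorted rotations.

Answer: BabbaAbbb$aBAbB
9

Derivation:
All 15 rotations (rotation i = S[i:]+S[:i]):
  rot[0] = bAbaBbaABbbabB$
  rot[1] = AbaBbaABbbabB$b
  rot[2] = baBbaABbbabB$bA
  rot[3] = aBbaABbbabB$bAb
  rot[4] = BbaABbbabB$bAba
  rot[5] = baABbbabB$bAbaB
  rot[6] = aABbbabB$bAbaBb
  rot[7] = ABbbabB$bAbaBba
  rot[8] = BbbabB$bAbaBbaA
  rot[9] = bbabB$bAbaBbaAB
  rot[10] = babB$bAbaBbaABb
  rot[11] = abB$bAbaBbaABbb
  rot[12] = bB$bAbaBbaABbba
  rot[13] = B$bAbaBbaABbbab
  rot[14] = $bAbaBbaABbbabB
Sorted (with $ < everything):
  sorted[0] = $bAbaBbaABbbabB  (last char: 'B')
  sorted[1] = ABbbabB$bAbaBba  (last char: 'a')
  sorted[2] = AbaBbaABbbabB$b  (last char: 'b')
  sorted[3] = B$bAbaBbaABbbab  (last char: 'b')
  sorted[4] = BbaABbbabB$bAba  (last char: 'a')
  sorted[5] = BbbabB$bAbaBbaA  (last char: 'A')
  sorted[6] = aABbbabB$bAbaBb  (last char: 'b')
  sorted[7] = aBbaABbbabB$bAb  (last char: 'b')
  sorted[8] = abB$bAbaBbaABbb  (last char: 'b')
  sorted[9] = bAbaBbaABbbabB$  (last char: '$')
  sorted[10] = bB$bAbaBbaABbba  (last char: 'a')
  sorted[11] = baABbbabB$bAbaB  (last char: 'B')
  sorted[12] = baBbaABbbabB$bA  (last char: 'A')
  sorted[13] = babB$bAbaBbaABb  (last char: 'b')
  sorted[14] = bbabB$bAbaBbaAB  (last char: 'B')
Last column: BabbaAbbb$aBAbB
Original string S is at sorted index 9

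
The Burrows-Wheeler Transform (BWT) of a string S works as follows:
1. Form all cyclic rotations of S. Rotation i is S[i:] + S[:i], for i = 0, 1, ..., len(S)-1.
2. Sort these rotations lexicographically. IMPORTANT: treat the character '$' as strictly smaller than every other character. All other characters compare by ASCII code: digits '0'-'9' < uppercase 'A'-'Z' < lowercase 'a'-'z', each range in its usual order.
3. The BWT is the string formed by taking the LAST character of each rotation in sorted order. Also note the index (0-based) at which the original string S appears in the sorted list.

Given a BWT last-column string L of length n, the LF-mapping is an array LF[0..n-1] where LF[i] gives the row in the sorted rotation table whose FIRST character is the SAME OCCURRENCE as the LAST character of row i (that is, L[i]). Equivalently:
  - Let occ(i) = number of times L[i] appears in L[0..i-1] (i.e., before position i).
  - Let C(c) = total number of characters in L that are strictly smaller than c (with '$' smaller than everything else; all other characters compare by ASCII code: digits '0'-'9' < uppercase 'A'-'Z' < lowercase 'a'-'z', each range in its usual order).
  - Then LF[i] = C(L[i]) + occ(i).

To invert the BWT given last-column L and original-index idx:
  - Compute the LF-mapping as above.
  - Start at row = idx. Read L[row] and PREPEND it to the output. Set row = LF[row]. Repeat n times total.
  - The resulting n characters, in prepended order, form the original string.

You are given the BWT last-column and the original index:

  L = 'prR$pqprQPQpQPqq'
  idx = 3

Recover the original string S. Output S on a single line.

LF mapping: 7 14 6 0 8 11 9 15 3 1 4 10 5 2 12 13
Walk LF starting at row 3, prepending L[row]:
  step 1: row=3, L[3]='$', prepend. Next row=LF[3]=0
  step 2: row=0, L[0]='p', prepend. Next row=LF[0]=7
  step 3: row=7, L[7]='r', prepend. Next row=LF[7]=15
  step 4: row=15, L[15]='q', prepend. Next row=LF[15]=13
  step 5: row=13, L[13]='P', prepend. Next row=LF[13]=2
  step 6: row=2, L[2]='R', prepend. Next row=LF[2]=6
  step 7: row=6, L[6]='p', prepend. Next row=LF[6]=9
  step 8: row=9, L[9]='P', prepend. Next row=LF[9]=1
  step 9: row=1, L[1]='r', prepend. Next row=LF[1]=14
  step 10: row=14, L[14]='q', prepend. Next row=LF[14]=12
  step 11: row=12, L[12]='Q', prepend. Next row=LF[12]=5
  step 12: row=5, L[5]='q', prepend. Next row=LF[5]=11
  step 13: row=11, L[11]='p', prepend. Next row=LF[11]=10
  step 14: row=10, L[10]='Q', prepend. Next row=LF[10]=4
  step 15: row=4, L[4]='p', prepend. Next row=LF[4]=8
  step 16: row=8, L[8]='Q', prepend. Next row=LF[8]=3
Reversed output: QpQpqQqrPpRPqrp$

Answer: QpQpqQqrPpRPqrp$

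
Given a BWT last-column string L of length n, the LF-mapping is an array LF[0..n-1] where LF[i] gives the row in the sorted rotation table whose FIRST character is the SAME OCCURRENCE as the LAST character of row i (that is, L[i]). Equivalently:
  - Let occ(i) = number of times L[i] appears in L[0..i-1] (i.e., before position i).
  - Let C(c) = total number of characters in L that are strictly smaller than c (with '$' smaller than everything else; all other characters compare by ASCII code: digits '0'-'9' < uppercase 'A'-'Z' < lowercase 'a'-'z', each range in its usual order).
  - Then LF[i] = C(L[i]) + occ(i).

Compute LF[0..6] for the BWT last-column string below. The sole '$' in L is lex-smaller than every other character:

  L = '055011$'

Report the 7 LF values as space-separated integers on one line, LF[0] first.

Answer: 1 5 6 2 3 4 0

Derivation:
Char counts: '$':1, '0':2, '1':2, '5':2
C (first-col start): C('$')=0, C('0')=1, C('1')=3, C('5')=5
L[0]='0': occ=0, LF[0]=C('0')+0=1+0=1
L[1]='5': occ=0, LF[1]=C('5')+0=5+0=5
L[2]='5': occ=1, LF[2]=C('5')+1=5+1=6
L[3]='0': occ=1, LF[3]=C('0')+1=1+1=2
L[4]='1': occ=0, LF[4]=C('1')+0=3+0=3
L[5]='1': occ=1, LF[5]=C('1')+1=3+1=4
L[6]='$': occ=0, LF[6]=C('$')+0=0+0=0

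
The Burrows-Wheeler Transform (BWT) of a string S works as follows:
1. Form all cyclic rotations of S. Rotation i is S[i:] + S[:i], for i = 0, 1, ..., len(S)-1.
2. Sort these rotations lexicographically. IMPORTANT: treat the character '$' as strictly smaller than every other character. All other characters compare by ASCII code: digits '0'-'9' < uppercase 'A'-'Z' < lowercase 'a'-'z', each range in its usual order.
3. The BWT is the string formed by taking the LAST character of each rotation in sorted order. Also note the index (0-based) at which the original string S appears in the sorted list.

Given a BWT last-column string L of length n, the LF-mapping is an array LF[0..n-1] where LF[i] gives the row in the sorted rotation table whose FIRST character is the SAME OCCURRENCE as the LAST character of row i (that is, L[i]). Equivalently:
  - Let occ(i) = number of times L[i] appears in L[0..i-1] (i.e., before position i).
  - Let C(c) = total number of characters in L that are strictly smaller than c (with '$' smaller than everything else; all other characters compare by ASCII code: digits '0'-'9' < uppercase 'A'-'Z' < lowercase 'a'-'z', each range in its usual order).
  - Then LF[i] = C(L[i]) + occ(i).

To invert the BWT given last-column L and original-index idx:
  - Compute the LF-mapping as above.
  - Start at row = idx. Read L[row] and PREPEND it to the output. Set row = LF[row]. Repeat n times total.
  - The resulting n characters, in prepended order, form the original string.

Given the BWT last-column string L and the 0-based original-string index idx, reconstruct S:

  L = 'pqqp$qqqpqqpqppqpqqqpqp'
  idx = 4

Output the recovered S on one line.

LF mapping: 1 10 11 2 0 12 13 14 3 15 16 4 17 5 6 18 7 19 20 21 8 22 9
Walk LF starting at row 4, prepending L[row]:
  step 1: row=4, L[4]='$', prepend. Next row=LF[4]=0
  step 2: row=0, L[0]='p', prepend. Next row=LF[0]=1
  step 3: row=1, L[1]='q', prepend. Next row=LF[1]=10
  step 4: row=10, L[10]='q', prepend. Next row=LF[10]=16
  step 5: row=16, L[16]='p', prepend. Next row=LF[16]=7
  step 6: row=7, L[7]='q', prepend. Next row=LF[7]=14
  step 7: row=14, L[14]='p', prepend. Next row=LF[14]=6
  step 8: row=6, L[6]='q', prepend. Next row=LF[6]=13
  step 9: row=13, L[13]='p', prepend. Next row=LF[13]=5
  step 10: row=5, L[5]='q', prepend. Next row=LF[5]=12
  step 11: row=12, L[12]='q', prepend. Next row=LF[12]=17
  step 12: row=17, L[17]='q', prepend. Next row=LF[17]=19
  step 13: row=19, L[19]='q', prepend. Next row=LF[19]=21
  step 14: row=21, L[21]='q', prepend. Next row=LF[21]=22
  step 15: row=22, L[22]='p', prepend. Next row=LF[22]=9
  step 16: row=9, L[9]='q', prepend. Next row=LF[9]=15
  step 17: row=15, L[15]='q', prepend. Next row=LF[15]=18
  step 18: row=18, L[18]='q', prepend. Next row=LF[18]=20
  step 19: row=20, L[20]='p', prepend. Next row=LF[20]=8
  step 20: row=8, L[8]='p', prepend. Next row=LF[8]=3
  step 21: row=3, L[3]='p', prepend. Next row=LF[3]=2
  step 22: row=2, L[2]='q', prepend. Next row=LF[2]=11
  step 23: row=11, L[11]='p', prepend. Next row=LF[11]=4
Reversed output: pqpppqqqpqqqqqpqpqpqqp$

Answer: pqpppqqqpqqqqqpqpqpqqp$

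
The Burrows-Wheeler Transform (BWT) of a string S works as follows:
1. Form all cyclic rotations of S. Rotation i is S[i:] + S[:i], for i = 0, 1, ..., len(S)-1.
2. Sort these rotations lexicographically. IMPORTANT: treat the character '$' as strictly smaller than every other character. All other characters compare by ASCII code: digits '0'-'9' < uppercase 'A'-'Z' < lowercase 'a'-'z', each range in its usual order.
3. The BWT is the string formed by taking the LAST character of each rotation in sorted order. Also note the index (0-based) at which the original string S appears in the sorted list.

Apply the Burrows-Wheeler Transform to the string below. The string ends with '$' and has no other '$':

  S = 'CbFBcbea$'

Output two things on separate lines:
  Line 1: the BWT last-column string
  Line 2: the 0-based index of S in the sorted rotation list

Answer: aF$beCcBb
2

Derivation:
All 9 rotations (rotation i = S[i:]+S[:i]):
  rot[0] = CbFBcbea$
  rot[1] = bFBcbea$C
  rot[2] = FBcbea$Cb
  rot[3] = Bcbea$CbF
  rot[4] = cbea$CbFB
  rot[5] = bea$CbFBc
  rot[6] = ea$CbFBcb
  rot[7] = a$CbFBcbe
  rot[8] = $CbFBcbea
Sorted (with $ < everything):
  sorted[0] = $CbFBcbea  (last char: 'a')
  sorted[1] = Bcbea$CbF  (last char: 'F')
  sorted[2] = CbFBcbea$  (last char: '$')
  sorted[3] = FBcbea$Cb  (last char: 'b')
  sorted[4] = a$CbFBcbe  (last char: 'e')
  sorted[5] = bFBcbea$C  (last char: 'C')
  sorted[6] = bea$CbFBc  (last char: 'c')
  sorted[7] = cbea$CbFB  (last char: 'B')
  sorted[8] = ea$CbFBcb  (last char: 'b')
Last column: aF$beCcBb
Original string S is at sorted index 2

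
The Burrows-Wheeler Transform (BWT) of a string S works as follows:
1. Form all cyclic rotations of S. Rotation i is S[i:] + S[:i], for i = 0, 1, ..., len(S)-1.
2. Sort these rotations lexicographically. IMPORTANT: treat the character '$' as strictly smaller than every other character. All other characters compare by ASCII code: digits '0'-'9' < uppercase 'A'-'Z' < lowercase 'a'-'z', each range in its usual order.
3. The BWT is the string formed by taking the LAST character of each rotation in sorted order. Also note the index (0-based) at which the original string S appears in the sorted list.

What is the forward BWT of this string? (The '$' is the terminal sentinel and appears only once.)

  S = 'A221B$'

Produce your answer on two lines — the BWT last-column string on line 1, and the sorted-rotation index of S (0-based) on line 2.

Answer: B22A$1
4

Derivation:
All 6 rotations (rotation i = S[i:]+S[:i]):
  rot[0] = A221B$
  rot[1] = 221B$A
  rot[2] = 21B$A2
  rot[3] = 1B$A22
  rot[4] = B$A221
  rot[5] = $A221B
Sorted (with $ < everything):
  sorted[0] = $A221B  (last char: 'B')
  sorted[1] = 1B$A22  (last char: '2')
  sorted[2] = 21B$A2  (last char: '2')
  sorted[3] = 221B$A  (last char: 'A')
  sorted[4] = A221B$  (last char: '$')
  sorted[5] = B$A221  (last char: '1')
Last column: B22A$1
Original string S is at sorted index 4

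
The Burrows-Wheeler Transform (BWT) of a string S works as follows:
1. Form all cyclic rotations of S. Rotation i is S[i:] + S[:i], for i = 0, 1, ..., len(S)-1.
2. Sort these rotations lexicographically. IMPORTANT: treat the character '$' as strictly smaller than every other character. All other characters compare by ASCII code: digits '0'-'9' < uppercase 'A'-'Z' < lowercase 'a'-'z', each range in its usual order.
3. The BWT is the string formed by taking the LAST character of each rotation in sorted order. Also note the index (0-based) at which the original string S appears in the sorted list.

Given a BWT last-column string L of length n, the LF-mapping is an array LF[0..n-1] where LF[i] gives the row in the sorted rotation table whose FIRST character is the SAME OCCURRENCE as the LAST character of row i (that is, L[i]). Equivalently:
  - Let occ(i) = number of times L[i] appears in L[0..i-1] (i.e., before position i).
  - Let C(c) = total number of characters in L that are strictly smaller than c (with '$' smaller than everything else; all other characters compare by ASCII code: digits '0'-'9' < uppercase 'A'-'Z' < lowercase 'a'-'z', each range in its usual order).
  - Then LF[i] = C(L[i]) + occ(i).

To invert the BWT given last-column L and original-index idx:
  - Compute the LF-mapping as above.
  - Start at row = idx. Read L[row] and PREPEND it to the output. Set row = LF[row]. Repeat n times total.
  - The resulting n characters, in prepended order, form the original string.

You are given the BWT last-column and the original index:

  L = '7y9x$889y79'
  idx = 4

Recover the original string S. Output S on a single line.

Answer: 899yx897y7$

Derivation:
LF mapping: 1 9 5 8 0 3 4 6 10 2 7
Walk LF starting at row 4, prepending L[row]:
  step 1: row=4, L[4]='$', prepend. Next row=LF[4]=0
  step 2: row=0, L[0]='7', prepend. Next row=LF[0]=1
  step 3: row=1, L[1]='y', prepend. Next row=LF[1]=9
  step 4: row=9, L[9]='7', prepend. Next row=LF[9]=2
  step 5: row=2, L[2]='9', prepend. Next row=LF[2]=5
  step 6: row=5, L[5]='8', prepend. Next row=LF[5]=3
  step 7: row=3, L[3]='x', prepend. Next row=LF[3]=8
  step 8: row=8, L[8]='y', prepend. Next row=LF[8]=10
  step 9: row=10, L[10]='9', prepend. Next row=LF[10]=7
  step 10: row=7, L[7]='9', prepend. Next row=LF[7]=6
  step 11: row=6, L[6]='8', prepend. Next row=LF[6]=4
Reversed output: 899yx897y7$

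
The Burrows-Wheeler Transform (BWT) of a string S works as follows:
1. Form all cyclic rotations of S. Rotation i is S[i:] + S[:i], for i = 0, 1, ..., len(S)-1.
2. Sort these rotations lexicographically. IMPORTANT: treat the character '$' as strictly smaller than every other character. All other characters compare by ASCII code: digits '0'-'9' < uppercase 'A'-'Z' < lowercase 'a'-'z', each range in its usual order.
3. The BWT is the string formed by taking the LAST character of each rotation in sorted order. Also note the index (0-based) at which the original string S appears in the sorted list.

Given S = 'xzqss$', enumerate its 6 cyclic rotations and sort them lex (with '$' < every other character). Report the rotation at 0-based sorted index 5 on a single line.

Answer: zqss$x

Derivation:
All 6 rotations (rotation i = S[i:]+S[:i]):
  rot[0] = xzqss$
  rot[1] = zqss$x
  rot[2] = qss$xz
  rot[3] = ss$xzq
  rot[4] = s$xzqs
  rot[5] = $xzqss
Sorted (with $ < everything):
  sorted[0] = $xzqss
  sorted[1] = qss$xz
  sorted[2] = s$xzqs
  sorted[3] = ss$xzq
  sorted[4] = xzqss$
  sorted[5] = zqss$x
sorted[5] = zqss$x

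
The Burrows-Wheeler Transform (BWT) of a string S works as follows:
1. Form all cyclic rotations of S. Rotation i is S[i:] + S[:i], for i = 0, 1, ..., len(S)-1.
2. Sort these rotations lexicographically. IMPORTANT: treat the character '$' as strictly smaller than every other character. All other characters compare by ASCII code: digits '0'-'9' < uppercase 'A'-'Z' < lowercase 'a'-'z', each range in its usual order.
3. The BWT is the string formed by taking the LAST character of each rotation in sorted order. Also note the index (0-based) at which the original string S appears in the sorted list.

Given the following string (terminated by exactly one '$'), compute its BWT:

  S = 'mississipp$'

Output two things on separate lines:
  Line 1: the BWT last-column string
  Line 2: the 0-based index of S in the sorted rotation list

All 11 rotations (rotation i = S[i:]+S[:i]):
  rot[0] = mississipp$
  rot[1] = ississipp$m
  rot[2] = ssissipp$mi
  rot[3] = sissipp$mis
  rot[4] = issipp$miss
  rot[5] = ssipp$missi
  rot[6] = sipp$missis
  rot[7] = ipp$mississ
  rot[8] = pp$mississi
  rot[9] = p$mississip
  rot[10] = $mississipp
Sorted (with $ < everything):
  sorted[0] = $mississipp  (last char: 'p')
  sorted[1] = ipp$mississ  (last char: 's')
  sorted[2] = issipp$miss  (last char: 's')
  sorted[3] = ississipp$m  (last char: 'm')
  sorted[4] = mississipp$  (last char: '$')
  sorted[5] = p$mississip  (last char: 'p')
  sorted[6] = pp$mississi  (last char: 'i')
  sorted[7] = sipp$missis  (last char: 's')
  sorted[8] = sissipp$mis  (last char: 's')
  sorted[9] = ssipp$missi  (last char: 'i')
  sorted[10] = ssissipp$mi  (last char: 'i')
Last column: pssm$pissii
Original string S is at sorted index 4

Answer: pssm$pissii
4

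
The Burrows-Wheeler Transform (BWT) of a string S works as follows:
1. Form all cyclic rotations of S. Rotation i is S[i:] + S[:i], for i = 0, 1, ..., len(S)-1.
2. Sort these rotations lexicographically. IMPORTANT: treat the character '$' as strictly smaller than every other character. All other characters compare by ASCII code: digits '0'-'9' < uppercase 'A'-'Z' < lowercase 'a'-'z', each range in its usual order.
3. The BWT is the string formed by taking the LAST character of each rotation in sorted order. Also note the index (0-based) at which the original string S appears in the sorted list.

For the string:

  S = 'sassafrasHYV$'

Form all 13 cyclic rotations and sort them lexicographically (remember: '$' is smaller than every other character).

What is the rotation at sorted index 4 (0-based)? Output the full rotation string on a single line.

All 13 rotations (rotation i = S[i:]+S[:i]):
  rot[0] = sassafrasHYV$
  rot[1] = assafrasHYV$s
  rot[2] = ssafrasHYV$sa
  rot[3] = safrasHYV$sas
  rot[4] = afrasHYV$sass
  rot[5] = frasHYV$sassa
  rot[6] = rasHYV$sassaf
  rot[7] = asHYV$sassafr
  rot[8] = sHYV$sassafra
  rot[9] = HYV$sassafras
  rot[10] = YV$sassafrasH
  rot[11] = V$sassafrasHY
  rot[12] = $sassafrasHYV
Sorted (with $ < everything):
  sorted[0] = $sassafrasHYV
  sorted[1] = HYV$sassafras
  sorted[2] = V$sassafrasHY
  sorted[3] = YV$sassafrasH
  sorted[4] = afrasHYV$sass
  sorted[5] = asHYV$sassafr
  sorted[6] = assafrasHYV$s
  sorted[7] = frasHYV$sassa
  sorted[8] = rasHYV$sassaf
  sorted[9] = sHYV$sassafra
  sorted[10] = safrasHYV$sas
  sorted[11] = sassafrasHYV$
  sorted[12] = ssafrasHYV$sa
sorted[4] = afrasHYV$sass

Answer: afrasHYV$sass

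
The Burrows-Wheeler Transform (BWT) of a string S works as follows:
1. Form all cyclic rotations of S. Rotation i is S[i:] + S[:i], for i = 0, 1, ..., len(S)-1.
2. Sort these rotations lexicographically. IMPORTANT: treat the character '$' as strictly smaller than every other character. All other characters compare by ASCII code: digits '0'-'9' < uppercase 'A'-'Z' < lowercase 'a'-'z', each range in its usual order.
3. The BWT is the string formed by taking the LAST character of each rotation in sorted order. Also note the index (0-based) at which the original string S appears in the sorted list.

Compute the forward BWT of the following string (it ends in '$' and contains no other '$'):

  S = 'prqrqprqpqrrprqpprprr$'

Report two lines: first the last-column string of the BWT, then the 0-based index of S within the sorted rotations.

All 22 rotations (rotation i = S[i:]+S[:i]):
  rot[0] = prqrqprqpqrrprqpprprr$
  rot[1] = rqrqprqpqrrprqpprprr$p
  rot[2] = qrqprqpqrrprqpprprr$pr
  rot[3] = rqprqpqrrprqpprprr$prq
  rot[4] = qprqpqrrprqpprprr$prqr
  rot[5] = prqpqrrprqpprprr$prqrq
  rot[6] = rqpqrrprqpprprr$prqrqp
  rot[7] = qpqrrprqpprprr$prqrqpr
  rot[8] = pqrrprqpprprr$prqrqprq
  rot[9] = qrrprqpprprr$prqrqprqp
  rot[10] = rrprqpprprr$prqrqprqpq
  rot[11] = rprqpprprr$prqrqprqpqr
  rot[12] = prqpprprr$prqrqprqpqrr
  rot[13] = rqpprprr$prqrqprqpqrrp
  rot[14] = qpprprr$prqrqprqpqrrpr
  rot[15] = pprprr$prqrqprqpqrrprq
  rot[16] = prprr$prqrqprqpqrrprqp
  rot[17] = rprr$prqrqprqpqrrprqpp
  rot[18] = prr$prqrqprqpqrrprqppr
  rot[19] = rr$prqrqprqpqrrprqpprp
  rot[20] = r$prqrqprqpqrrprqpprpr
  rot[21] = $prqrqprqpqrrprqpprprr
Sorted (with $ < everything):
  sorted[0] = $prqrqprqpqrrprqpprprr  (last char: 'r')
  sorted[1] = pprprr$prqrqprqpqrrprq  (last char: 'q')
  sorted[2] = pqrrprqpprprr$prqrqprq  (last char: 'q')
  sorted[3] = prprr$prqrqprqpqrrprqp  (last char: 'p')
  sorted[4] = prqpprprr$prqrqprqpqrr  (last char: 'r')
  sorted[5] = prqpqrrprqpprprr$prqrq  (last char: 'q')
  sorted[6] = prqrqprqpqrrprqpprprr$  (last char: '$')
  sorted[7] = prr$prqrqprqpqrrprqppr  (last char: 'r')
  sorted[8] = qpprprr$prqrqprqpqrrpr  (last char: 'r')
  sorted[9] = qpqrrprqpprprr$prqrqpr  (last char: 'r')
  sorted[10] = qprqpqrrprqpprprr$prqr  (last char: 'r')
  sorted[11] = qrqprqpqrrprqpprprr$pr  (last char: 'r')
  sorted[12] = qrrprqpprprr$prqrqprqp  (last char: 'p')
  sorted[13] = r$prqrqprqpqrrprqpprpr  (last char: 'r')
  sorted[14] = rprqpprprr$prqrqprqpqr  (last char: 'r')
  sorted[15] = rprr$prqrqprqpqrrprqpp  (last char: 'p')
  sorted[16] = rqpprprr$prqrqprqpqrrp  (last char: 'p')
  sorted[17] = rqpqrrprqpprprr$prqrqp  (last char: 'p')
  sorted[18] = rqprqpqrrprqpprprr$prq  (last char: 'q')
  sorted[19] = rqrqprqpqrrprqpprprr$p  (last char: 'p')
  sorted[20] = rr$prqrqprqpqrrprqpprp  (last char: 'p')
  sorted[21] = rrprqpprprr$prqrqprqpq  (last char: 'q')
Last column: rqqprq$rrrrrprrpppqppq
Original string S is at sorted index 6

Answer: rqqprq$rrrrrprrpppqppq
6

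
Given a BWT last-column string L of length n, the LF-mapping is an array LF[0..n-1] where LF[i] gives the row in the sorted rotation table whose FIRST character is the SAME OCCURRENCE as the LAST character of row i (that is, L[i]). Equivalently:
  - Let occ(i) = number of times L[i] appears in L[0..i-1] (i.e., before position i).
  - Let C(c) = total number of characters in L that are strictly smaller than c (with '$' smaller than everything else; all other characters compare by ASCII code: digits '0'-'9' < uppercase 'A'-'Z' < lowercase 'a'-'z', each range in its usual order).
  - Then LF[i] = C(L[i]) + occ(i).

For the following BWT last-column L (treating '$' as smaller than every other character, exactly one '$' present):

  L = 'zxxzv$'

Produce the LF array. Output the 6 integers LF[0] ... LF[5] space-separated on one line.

Answer: 4 2 3 5 1 0

Derivation:
Char counts: '$':1, 'v':1, 'x':2, 'z':2
C (first-col start): C('$')=0, C('v')=1, C('x')=2, C('z')=4
L[0]='z': occ=0, LF[0]=C('z')+0=4+0=4
L[1]='x': occ=0, LF[1]=C('x')+0=2+0=2
L[2]='x': occ=1, LF[2]=C('x')+1=2+1=3
L[3]='z': occ=1, LF[3]=C('z')+1=4+1=5
L[4]='v': occ=0, LF[4]=C('v')+0=1+0=1
L[5]='$': occ=0, LF[5]=C('$')+0=0+0=0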